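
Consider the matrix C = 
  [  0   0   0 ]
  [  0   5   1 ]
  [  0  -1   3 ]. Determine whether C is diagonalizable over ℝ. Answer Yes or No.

Characteristic polynomial: p(λ) = λ^3 - 8λ^2 + 16λ = λ(λ - 4)^2.
λ = 4 has algebraic multiplicity 2; rank(C − 4I) = 2, so geometric multiplicity = 1.
Geometric multiplicity < algebraic multiplicity, so C is not diagonalizable.

No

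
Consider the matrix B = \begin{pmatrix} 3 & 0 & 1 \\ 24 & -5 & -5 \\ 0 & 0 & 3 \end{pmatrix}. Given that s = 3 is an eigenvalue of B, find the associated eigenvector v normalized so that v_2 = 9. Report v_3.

0

B − 3I = [[0, 0, 1], [24, -8, -5], [0, 0, 0]].
Solving (B − 3I)v = 0 gives the eigenspace spanned by (3, 9, 0).
With v_2 = 9, v = (3, 9, 0), so v_3 = 0.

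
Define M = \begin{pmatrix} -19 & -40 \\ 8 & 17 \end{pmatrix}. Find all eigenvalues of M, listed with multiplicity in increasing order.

-3, 1

Characteristic polynomial: p(s) = s^2 + 2s - 3 = (s - 1)(s + 3).
Roots (with multiplicity): -3, 1.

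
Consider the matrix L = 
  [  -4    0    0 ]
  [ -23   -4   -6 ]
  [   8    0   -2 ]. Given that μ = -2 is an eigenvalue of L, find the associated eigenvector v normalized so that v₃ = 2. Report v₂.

L + 2I = [[-2, 0, 0], [-23, -2, -6], [8, 0, 0]].
Solving (L + 2I)v = 0 gives the eigenspace spanned by (0, -6, 2).
With v₃ = 2, v = (0, -6, 2), so v₂ = -6.

-6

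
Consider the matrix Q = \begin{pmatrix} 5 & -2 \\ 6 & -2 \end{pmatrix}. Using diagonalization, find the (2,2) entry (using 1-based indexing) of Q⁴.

-44

Characteristic polynomial: μ^2 - 3μ + 2 = (μ - 2)(μ - 1), so the eigenvalues are 1, 2.
μ=2: eigenvector (-2, -3).
μ=1: eigenvector (-1, -2).
P = [[-2, -1], [-3, -2]], D = diag(2, 1), P⁻¹ = [[-2, 1], [3, -2]].
Q⁴ = P·diag(16, 1)·P⁻¹ = [[61, -30], [90, -44]].
The requested entry is -44.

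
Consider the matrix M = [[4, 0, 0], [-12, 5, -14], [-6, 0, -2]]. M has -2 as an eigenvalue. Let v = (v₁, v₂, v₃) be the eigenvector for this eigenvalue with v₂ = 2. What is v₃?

M + 2I = [[6, 0, 0], [-12, 7, -14], [-6, 0, 0]].
Solving (M + 2I)v = 0 gives the eigenspace spanned by (0, 2, 1).
With v₂ = 2, v = (0, 2, 1), so v₃ = 1.

1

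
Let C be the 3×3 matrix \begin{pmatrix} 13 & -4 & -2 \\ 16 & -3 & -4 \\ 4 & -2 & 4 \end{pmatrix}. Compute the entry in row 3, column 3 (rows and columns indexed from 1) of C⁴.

Characteristic polynomial: r^3 - 14r^2 + 65r - 100 = (r - 5)^2(r - 4), so the eigenvalues are 4, 5, 5.
r=5: eigenvector (1, 2, 0).
r=5: eigenvector (-5, -9, -2).
r=4: eigenvector (2, 4, 1).
P = [[1, -5, 2], [2, -9, 4], [0, -2, 1]], D = diag(5, 5, 4), P⁻¹ = [[-1, 1, -2], [-2, 1, 0], [-4, 2, 1]].
C⁴ = P·diag(625, 625, 256)·P⁻¹ = [[3577, -1476, -738], [5904, -2327, -1476], [1476, -738, 256]].
The requested entry is 256.

256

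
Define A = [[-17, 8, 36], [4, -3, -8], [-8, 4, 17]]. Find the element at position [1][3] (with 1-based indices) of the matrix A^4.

Characteristic polynomial: μ^3 + 3μ^2 - μ - 3 = (μ - 1)(μ + 1)(μ + 3), so the eigenvalues are -3, -1, 1.
μ=-1: eigenvector (1, 2, 0).
μ=1: eigenvector (2, 0, 1).
μ=-3: eigenvector (2, -1, 1).
P = [[1, 2, 2], [2, 0, -1], [0, 1, 1]], D = diag(-1, 1, -3), P⁻¹ = [[1, 0, -2], [-2, 1, 5], [2, -1, -4]].
A⁴ = P·diag(1, 1, 81)·P⁻¹ = [[321, -160, -640], [-160, 81, 320], [160, -80, -319]].
The requested entry is -640.

-640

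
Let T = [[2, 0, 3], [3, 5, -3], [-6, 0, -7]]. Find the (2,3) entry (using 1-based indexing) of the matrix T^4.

Characteristic polynomial: r^3 - 21r - 20 = (r - 5)(r + 1)(r + 4), so the eigenvalues are -4, -1, 5.
r=-4: eigenvector (-1, 1, 2).
r=5: eigenvector (0, 1, 0).
r=-1: eigenvector (-1, 1, 1).
P = [[-1, 0, -1], [1, 1, 1], [2, 0, 1]], D = diag(-4, 5, -1), P⁻¹ = [[1, 0, 1], [1, 1, 0], [-2, 0, -1]].
T⁴ = P·diag(256, 625, 1)·P⁻¹ = [[-254, 0, -255], [879, 625, 255], [510, 0, 511]].
The requested entry is 255.

255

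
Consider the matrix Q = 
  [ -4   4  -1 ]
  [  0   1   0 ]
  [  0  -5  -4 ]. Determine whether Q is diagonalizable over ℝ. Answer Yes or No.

No

Characteristic polynomial: p(t) = t^3 + 7t^2 + 8t - 16 = (t - 1)(t + 4)^2.
t = -4 has algebraic multiplicity 2; rank(Q + 4I) = 2, so geometric multiplicity = 1.
Geometric multiplicity < algebraic multiplicity, so Q is not diagonalizable.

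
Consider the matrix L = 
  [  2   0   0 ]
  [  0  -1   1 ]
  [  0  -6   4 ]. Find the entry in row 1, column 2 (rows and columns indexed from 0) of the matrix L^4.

Characteristic polynomial: μ^3 - 5μ^2 + 8μ - 4 = (μ - 2)^2(μ - 1), so the eigenvalues are 1, 2, 2.
μ=2: eigenvector (1, 0, 0).
μ=1: eigenvector (0, 1, 2).
μ=2: eigenvector (0, 1, 3).
P = [[1, 0, 0], [0, 1, 1], [0, 2, 3]], D = diag(2, 1, 2), P⁻¹ = [[1, 0, 0], [0, 3, -1], [0, -2, 1]].
L⁴ = P·diag(16, 1, 16)·P⁻¹ = [[16, 0, 0], [0, -29, 15], [0, -90, 46]].
The requested entry is 15.

15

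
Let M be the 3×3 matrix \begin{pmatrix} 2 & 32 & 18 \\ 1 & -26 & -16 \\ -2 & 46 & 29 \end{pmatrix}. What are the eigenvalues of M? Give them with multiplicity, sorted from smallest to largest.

Characteristic polynomial: p(μ) = μ^3 - 5μ^2 - 8μ + 48 = (μ - 4)^2(μ + 3).
Roots (with multiplicity): -3, 4, 4.

-3, 4, 4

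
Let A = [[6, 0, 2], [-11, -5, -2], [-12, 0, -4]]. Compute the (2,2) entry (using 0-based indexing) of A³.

-16

Characteristic polynomial: λ^3 + 3λ^2 - 10λ = λ(λ - 2)(λ + 5), so the eigenvalues are -5, 0, 2.
λ=0: eigenvector (-1, 1, 3).
λ=-5: eigenvector (0, 1, 0).
λ=2: eigenvector (1, -1, -2).
P = [[-1, 0, 1], [1, 1, -1], [3, 0, -2]], D = diag(0, -5, 2), P⁻¹ = [[2, 0, 1], [1, 1, 0], [3, 0, 1]].
A³ = P·diag(0, -125, 8)·P⁻¹ = [[24, 0, 8], [-149, -125, -8], [-48, 0, -16]].
The requested entry is -16.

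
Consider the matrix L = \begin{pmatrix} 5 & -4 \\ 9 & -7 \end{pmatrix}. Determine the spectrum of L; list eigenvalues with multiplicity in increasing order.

Characteristic polynomial: p(λ) = λ^2 + 2λ + 1 = (λ + 1)^2.
Roots (with multiplicity): -1, -1.

-1, -1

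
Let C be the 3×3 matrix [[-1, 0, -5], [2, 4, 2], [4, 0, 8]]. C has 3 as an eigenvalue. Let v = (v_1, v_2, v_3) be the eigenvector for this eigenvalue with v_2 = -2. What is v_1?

C − 3I = [[-4, 0, -5], [2, 1, 2], [4, 0, 5]].
Solving (C − 3I)v = 0 gives the eigenspace spanned by (5, -2, -4).
With v_2 = -2, v = (5, -2, -4), so v_1 = 5.

5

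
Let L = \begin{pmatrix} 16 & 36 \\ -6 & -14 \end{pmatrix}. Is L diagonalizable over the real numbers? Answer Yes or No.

Characteristic polynomial: p(r) = r^2 - 2r - 8 = (r - 4)(r + 2).
All 2 eigenvalues are distinct, so L is diagonalizable.

Yes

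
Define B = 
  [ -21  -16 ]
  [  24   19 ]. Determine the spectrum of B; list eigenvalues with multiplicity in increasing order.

Characteristic polynomial: p(λ) = λ^2 + 2λ - 15 = (λ - 3)(λ + 5).
Roots (with multiplicity): -5, 3.

-5, 3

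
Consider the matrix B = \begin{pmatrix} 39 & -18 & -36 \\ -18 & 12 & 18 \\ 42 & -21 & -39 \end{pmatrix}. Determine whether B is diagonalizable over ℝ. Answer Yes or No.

Characteristic polynomial: p(μ) = μ^3 - 12μ^2 + 45μ - 54 = (μ - 6)(μ - 3)^2.
μ = 3 has algebraic multiplicity 2; rank(B − 3I) = 1, so geometric multiplicity = 2.
Every eigenvalue has geometric = algebraic multiplicity, so B is diagonalizable.

Yes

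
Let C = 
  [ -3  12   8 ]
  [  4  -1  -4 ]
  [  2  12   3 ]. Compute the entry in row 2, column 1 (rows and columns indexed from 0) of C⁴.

Characteristic polynomial: t^3 + t^2 - 25t - 25 = (t - 5)(t + 1)(t + 5), so the eigenvalues are -5, -1, 5.
t=-1: eigenvector (-2, 1, -2).
t=5: eigenvector (1, 0, 1).
t=-5: eigenvector (-2, 1, -1).
P = [[-2, 1, -2], [1, 0, 1], [-2, 1, -1]], D = diag(-1, 5, -5), P⁻¹ = [[1, 1, -1], [1, 2, 0], [-1, 0, 1]].
C⁴ = P·diag(1, 625, 625)·P⁻¹ = [[1873, 1248, -1248], [-624, 1, 624], [1248, 1248, -623]].
The requested entry is 1248.

1248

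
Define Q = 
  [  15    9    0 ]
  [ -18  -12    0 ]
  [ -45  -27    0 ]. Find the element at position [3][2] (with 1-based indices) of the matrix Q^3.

Characteristic polynomial: μ^3 - 3μ^2 - 18μ = μ(μ - 6)(μ + 3), so the eigenvalues are -3, 0, 6.
μ=-3: eigenvector (1, -2, -3).
μ=6: eigenvector (1, -1, -3).
μ=0: eigenvector (0, 0, 1).
P = [[1, 1, 0], [-2, -1, 0], [-3, -3, 1]], D = diag(-3, 6, 0), P⁻¹ = [[-1, -1, 0], [2, 1, 0], [3, 0, 1]].
Q³ = P·diag(-27, 216, 0)·P⁻¹ = [[459, 243, 0], [-486, -270, 0], [-1377, -729, 0]].
The requested entry is -729.

-729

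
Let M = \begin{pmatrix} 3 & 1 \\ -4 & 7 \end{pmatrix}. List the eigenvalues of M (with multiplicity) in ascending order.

5, 5

Characteristic polynomial: p(s) = s^2 - 10s + 25 = (s - 5)^2.
Roots (with multiplicity): 5, 5.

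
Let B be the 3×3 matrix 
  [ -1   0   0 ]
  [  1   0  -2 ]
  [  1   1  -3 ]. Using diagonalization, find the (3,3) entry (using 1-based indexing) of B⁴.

31

Characteristic polynomial: t^3 + 4t^2 + 5t + 2 = (t + 1)^2(t + 2), so the eigenvalues are -2, -1, -1.
t=-1: eigenvector (0, 2, 1).
t=-1: eigenvector (-1, 1, 0).
t=-2: eigenvector (0, 1, 1).
P = [[0, -1, 0], [2, 1, 1], [1, 0, 1]], D = diag(-1, -1, -2), P⁻¹ = [[1, 1, -1], [-1, 0, 0], [-1, -1, 2]].
B⁴ = P·diag(1, 1, 16)·P⁻¹ = [[1, 0, 0], [-15, -14, 30], [-15, -15, 31]].
The requested entry is 31.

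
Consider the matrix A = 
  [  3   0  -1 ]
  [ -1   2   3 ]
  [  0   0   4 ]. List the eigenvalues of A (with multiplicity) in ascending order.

2, 3, 4

Characteristic polynomial: p(s) = s^3 - 9s^2 + 26s - 24 = (s - 4)(s - 3)(s - 2).
Roots (with multiplicity): 2, 3, 4.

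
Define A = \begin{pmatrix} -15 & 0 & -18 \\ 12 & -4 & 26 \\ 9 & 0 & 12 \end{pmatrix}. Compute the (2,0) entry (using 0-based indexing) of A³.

Characteristic polynomial: s^3 + 7s^2 - 6s - 72 = (s - 3)(s + 4)(s + 6), so the eigenvalues are -6, -4, 3.
s=-6: eigenvector (2, 1, -1).
s=-4: eigenvector (0, 1, 0).
s=3: eigenvector (-1, 2, 1).
P = [[2, 0, -1], [1, 1, 2], [-1, 0, 1]], D = diag(-6, -4, 3), P⁻¹ = [[1, 0, 1], [-3, 1, -5], [1, 0, 2]].
A³ = P·diag(-216, -64, 27)·P⁻¹ = [[-459, 0, -486], [30, -64, 212], [243, 0, 270]].
The requested entry is 243.

243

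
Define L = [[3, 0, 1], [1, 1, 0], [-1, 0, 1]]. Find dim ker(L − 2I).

1

L − 2I = [[1, 0, 1], [1, -1, 0], [-1, 0, -1]].
This matrix has rank 2, so its null space has dimension 3 − 2 = 1.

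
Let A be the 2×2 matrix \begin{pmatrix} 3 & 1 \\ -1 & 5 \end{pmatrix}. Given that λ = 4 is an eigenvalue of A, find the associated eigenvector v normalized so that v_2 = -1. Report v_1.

-1

A − 4I = [[-1, 1], [-1, 1]].
Solving (A − 4I)v = 0 gives the eigenspace spanned by (-1, -1).
With v_2 = -1, v = (-1, -1), so v_1 = -1.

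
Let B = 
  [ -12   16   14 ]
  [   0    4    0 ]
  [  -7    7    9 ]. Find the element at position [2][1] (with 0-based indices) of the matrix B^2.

Characteristic polynomial: t^3 - t^2 - 22t + 40 = (t - 4)(t - 2)(t + 5), so the eigenvalues are -5, 2, 4.
t=-5: eigenvector (2, 0, 1).
t=4: eigenvector (1, 1, 0).
t=2: eigenvector (1, 0, 1).
P = [[2, 1, 1], [0, 1, 0], [1, 0, 1]], D = diag(-5, 4, 2), P⁻¹ = [[1, -1, -1], [0, 1, 0], [-1, 1, 2]].
B² = P·diag(25, 16, 4)·P⁻¹ = [[46, -30, -42], [0, 16, 0], [21, -21, -17]].
The requested entry is -21.

-21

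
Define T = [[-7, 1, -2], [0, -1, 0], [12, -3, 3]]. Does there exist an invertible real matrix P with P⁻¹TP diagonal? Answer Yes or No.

No

Characteristic polynomial: p(r) = r^3 + 5r^2 + 7r + 3 = (r + 1)^2(r + 3).
r = -1 has algebraic multiplicity 2; rank(T + 1I) = 2, so geometric multiplicity = 1.
Geometric multiplicity < algebraic multiplicity, so T is not diagonalizable.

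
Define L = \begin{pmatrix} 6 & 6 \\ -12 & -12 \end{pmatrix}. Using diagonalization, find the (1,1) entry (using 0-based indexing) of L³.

Characteristic polynomial: s^2 + 6s = s(s + 6), so the eigenvalues are -6, 0.
s=-6: eigenvector (-1, 2).
s=0: eigenvector (-1, 1).
P = [[-1, -1], [2, 1]], D = diag(-6, 0), P⁻¹ = [[1, 1], [-2, -1]].
L³ = P·diag(-216, 0)·P⁻¹ = [[216, 216], [-432, -432]].
The requested entry is -432.

-432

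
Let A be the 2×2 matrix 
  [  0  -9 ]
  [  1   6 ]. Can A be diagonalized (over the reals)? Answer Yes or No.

Characteristic polynomial: p(t) = t^2 - 6t + 9 = (t - 3)^2.
t = 3 has algebraic multiplicity 2; rank(A − 3I) = 1, so geometric multiplicity = 1.
Geometric multiplicity < algebraic multiplicity, so A is not diagonalizable.

No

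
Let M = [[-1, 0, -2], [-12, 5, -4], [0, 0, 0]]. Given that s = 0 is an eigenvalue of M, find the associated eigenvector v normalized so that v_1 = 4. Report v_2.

8

M = [[-1, 0, -2], [-12, 5, -4], [0, 0, 0]].
Solving (M)v = 0 gives the eigenspace spanned by (4, 8, -2).
With v_1 = 4, v = (4, 8, -2), so v_2 = 8.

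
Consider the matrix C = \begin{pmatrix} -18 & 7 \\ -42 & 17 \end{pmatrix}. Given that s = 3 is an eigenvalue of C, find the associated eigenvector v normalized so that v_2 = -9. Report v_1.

C − 3I = [[-21, 7], [-42, 14]].
Solving (C − 3I)v = 0 gives the eigenspace spanned by (-3, -9).
With v_2 = -9, v = (-3, -9), so v_1 = -3.

-3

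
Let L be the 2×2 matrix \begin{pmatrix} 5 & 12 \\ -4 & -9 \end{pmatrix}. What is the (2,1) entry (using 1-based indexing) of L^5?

-484

Characteristic polynomial: λ^2 + 4λ + 3 = (λ + 1)(λ + 3), so the eigenvalues are -3, -1.
λ=-3: eigenvector (-3, 2).
λ=-1: eigenvector (-2, 1).
P = [[-3, -2], [2, 1]], D = diag(-3, -1), P⁻¹ = [[1, 2], [-2, -3]].
L⁵ = P·diag(-243, -1)·P⁻¹ = [[725, 1452], [-484, -969]].
The requested entry is -484.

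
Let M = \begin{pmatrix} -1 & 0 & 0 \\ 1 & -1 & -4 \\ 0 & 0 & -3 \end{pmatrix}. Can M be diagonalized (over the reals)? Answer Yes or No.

No

Characteristic polynomial: p(μ) = μ^3 + 5μ^2 + 7μ + 3 = (μ + 1)^2(μ + 3).
μ = -1 has algebraic multiplicity 2; rank(M + 1I) = 2, so geometric multiplicity = 1.
Geometric multiplicity < algebraic multiplicity, so M is not diagonalizable.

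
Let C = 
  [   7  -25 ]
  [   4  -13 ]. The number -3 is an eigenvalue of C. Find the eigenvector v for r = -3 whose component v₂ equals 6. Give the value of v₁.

C + 3I = [[10, -25], [4, -10]].
Solving (C + 3I)v = 0 gives the eigenspace spanned by (15, 6).
With v₂ = 6, v = (15, 6), so v₁ = 15.

15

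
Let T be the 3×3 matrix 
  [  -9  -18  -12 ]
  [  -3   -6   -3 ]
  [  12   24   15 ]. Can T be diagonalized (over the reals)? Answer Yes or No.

Yes

Characteristic polynomial: p(s) = s^3 - 9s = s(s - 3)(s + 3).
All 3 eigenvalues are distinct, so T is diagonalizable.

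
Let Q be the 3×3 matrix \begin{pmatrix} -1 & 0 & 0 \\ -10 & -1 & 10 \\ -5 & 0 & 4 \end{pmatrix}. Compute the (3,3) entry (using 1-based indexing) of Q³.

Characteristic polynomial: s^3 - 2s^2 - 7s - 4 = (s - 4)(s + 1)^2, so the eigenvalues are -1, -1, 4.
s=-1: eigenvector (1, 0, 1).
s=-1: eigenvector (0, 1, 0).
s=4: eigenvector (0, 2, 1).
P = [[1, 0, 0], [0, 1, 2], [1, 0, 1]], D = diag(-1, -1, 4), P⁻¹ = [[1, 0, 0], [2, 1, -2], [-1, 0, 1]].
Q³ = P·diag(-1, -1, 64)·P⁻¹ = [[-1, 0, 0], [-130, -1, 130], [-65, 0, 64]].
The requested entry is 64.

64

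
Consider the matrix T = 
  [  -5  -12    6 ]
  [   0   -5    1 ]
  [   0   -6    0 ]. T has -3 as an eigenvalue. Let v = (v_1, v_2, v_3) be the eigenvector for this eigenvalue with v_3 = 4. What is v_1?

T + 3I = [[-2, -12, 6], [0, -2, 1], [0, -6, 3]].
Solving (T + 3I)v = 0 gives the eigenspace spanned by (0, 2, 4).
With v_3 = 4, v = (0, 2, 4), so v_1 = 0.

0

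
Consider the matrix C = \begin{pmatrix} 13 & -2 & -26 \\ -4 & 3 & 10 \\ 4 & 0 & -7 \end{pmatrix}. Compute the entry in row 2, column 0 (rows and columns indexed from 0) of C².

Characteristic polynomial: r^3 - 9r^2 + 23r - 15 = (r - 5)(r - 3)(r - 1), so the eigenvalues are 1, 3, 5.
r=5: eigenvector (3, -1, 1).
r=1: eigenvector (-2, 1, -1).
r=3: eigenvector (5, -1, 2).
P = [[3, -2, 5], [-1, 1, -1], [1, -1, 2]], D = diag(5, 1, 3), P⁻¹ = [[1, -1, -3], [1, 1, -2], [0, 1, 1]].
C² = P·diag(25, 1, 9)·P⁻¹ = [[73, -32, -176], [-24, 17, 64], [24, -8, -55]].
The requested entry is 24.

24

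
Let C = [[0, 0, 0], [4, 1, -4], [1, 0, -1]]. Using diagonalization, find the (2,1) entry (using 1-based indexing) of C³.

4

Characteristic polynomial: λ^3 - λ = λ(λ - 1)(λ + 1), so the eigenvalues are -1, 0, 1.
λ=0: eigenvector (1, 0, 1).
λ=1: eigenvector (0, 1, 0).
λ=-1: eigenvector (0, 2, 1).
P = [[1, 0, 0], [0, 1, 2], [1, 0, 1]], D = diag(0, 1, -1), P⁻¹ = [[1, 0, 0], [2, 1, -2], [-1, 0, 1]].
C³ = P·diag(0, 1, -1)·P⁻¹ = [[0, 0, 0], [4, 1, -4], [1, 0, -1]].
The requested entry is 4.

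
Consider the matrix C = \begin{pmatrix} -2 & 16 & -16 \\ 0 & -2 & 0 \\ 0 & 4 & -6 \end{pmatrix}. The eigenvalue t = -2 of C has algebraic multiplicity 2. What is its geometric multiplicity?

C + 2I = [[0, 16, -16], [0, 0, 0], [0, 4, -4]].
This matrix has rank 1, so its null space has dimension 3 − 1 = 2.

2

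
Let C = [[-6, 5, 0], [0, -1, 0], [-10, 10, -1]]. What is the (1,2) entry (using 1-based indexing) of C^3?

Characteristic polynomial: r^3 + 8r^2 + 13r + 6 = (r + 1)^2(r + 6), so the eigenvalues are -6, -1, -1.
r=-6: eigenvector (1, 0, 2).
r=-1: eigenvector (0, 0, 1).
r=-1: eigenvector (1, 1, 0).
P = [[1, 0, 1], [0, 0, 1], [2, 1, 0]], D = diag(-6, -1, -1), P⁻¹ = [[1, -1, 0], [-2, 2, 1], [0, 1, 0]].
C³ = P·diag(-216, -1, -1)·P⁻¹ = [[-216, 215, 0], [0, -1, 0], [-430, 430, -1]].
The requested entry is 215.

215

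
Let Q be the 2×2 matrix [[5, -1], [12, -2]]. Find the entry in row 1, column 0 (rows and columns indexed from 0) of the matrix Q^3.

84

Characteristic polynomial: λ^2 - 3λ + 2 = (λ - 2)(λ - 1), so the eigenvalues are 1, 2.
λ=2: eigenvector (1, 3).
λ=1: eigenvector (1, 4).
P = [[1, 1], [3, 4]], D = diag(2, 1), P⁻¹ = [[4, -1], [-3, 1]].
Q³ = P·diag(8, 1)·P⁻¹ = [[29, -7], [84, -20]].
The requested entry is 84.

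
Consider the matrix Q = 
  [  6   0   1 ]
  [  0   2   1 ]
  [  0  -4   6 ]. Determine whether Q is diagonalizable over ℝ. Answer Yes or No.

Characteristic polynomial: p(t) = t^3 - 14t^2 + 64t - 96 = (t - 6)(t - 4)^2.
t = 4 has algebraic multiplicity 2; rank(Q − 4I) = 2, so geometric multiplicity = 1.
Geometric multiplicity < algebraic multiplicity, so Q is not diagonalizable.

No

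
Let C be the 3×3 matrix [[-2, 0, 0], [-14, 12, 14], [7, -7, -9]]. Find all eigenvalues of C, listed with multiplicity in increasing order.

Characteristic polynomial: p(r) = r^3 - r^2 - 16r - 20 = (r - 5)(r + 2)^2.
Roots (with multiplicity): -2, -2, 5.

-2, -2, 5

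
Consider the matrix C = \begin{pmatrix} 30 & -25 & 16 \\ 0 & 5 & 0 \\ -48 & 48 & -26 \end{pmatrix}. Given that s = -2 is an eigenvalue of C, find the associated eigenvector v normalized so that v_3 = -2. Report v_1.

C + 2I = [[32, -25, 16], [0, 7, 0], [-48, 48, -24]].
Solving (C + 2I)v = 0 gives the eigenspace spanned by (1, 0, -2).
With v_3 = -2, v = (1, 0, -2), so v_1 = 1.

1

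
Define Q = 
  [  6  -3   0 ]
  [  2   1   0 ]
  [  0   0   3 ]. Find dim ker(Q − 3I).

Q − 3I = [[3, -3, 0], [2, -2, 0], [0, 0, 0]].
This matrix has rank 1, so its null space has dimension 3 − 1 = 2.

2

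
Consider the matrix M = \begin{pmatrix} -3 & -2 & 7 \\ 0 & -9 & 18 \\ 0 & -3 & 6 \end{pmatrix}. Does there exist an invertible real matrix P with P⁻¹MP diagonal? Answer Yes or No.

Characteristic polynomial: p(μ) = μ^3 + 6μ^2 + 9μ = μ(μ + 3)^2.
μ = -3 has algebraic multiplicity 2; rank(M + 3I) = 2, so geometric multiplicity = 1.
Geometric multiplicity < algebraic multiplicity, so M is not diagonalizable.

No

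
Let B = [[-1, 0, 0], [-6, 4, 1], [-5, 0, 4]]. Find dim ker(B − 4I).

B − 4I = [[-5, 0, 0], [-6, 0, 1], [-5, 0, 0]].
This matrix has rank 2, so its null space has dimension 3 − 2 = 1.

1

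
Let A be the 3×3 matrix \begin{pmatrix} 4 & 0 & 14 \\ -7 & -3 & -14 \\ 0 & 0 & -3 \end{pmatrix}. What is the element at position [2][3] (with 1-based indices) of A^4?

Characteristic polynomial: r^3 + 2r^2 - 15r - 36 = (r - 4)(r + 3)^2, so the eigenvalues are -3, -3, 4.
r=4: eigenvector (1, -1, 0).
r=-3: eigenvector (0, 1, 0).
r=-3: eigenvector (-2, 2, 1).
P = [[1, 0, -2], [-1, 1, 2], [0, 0, 1]], D = diag(4, -3, -3), P⁻¹ = [[1, 0, 2], [1, 1, 0], [0, 0, 1]].
A⁴ = P·diag(256, 81, 81)·P⁻¹ = [[256, 0, 350], [-175, 81, -350], [0, 0, 81]].
The requested entry is -350.

-350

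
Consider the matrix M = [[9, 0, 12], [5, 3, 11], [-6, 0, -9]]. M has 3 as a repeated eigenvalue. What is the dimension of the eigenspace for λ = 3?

1

M − 3I = [[6, 0, 12], [5, 0, 11], [-6, 0, -12]].
This matrix has rank 2, so its null space has dimension 3 − 2 = 1.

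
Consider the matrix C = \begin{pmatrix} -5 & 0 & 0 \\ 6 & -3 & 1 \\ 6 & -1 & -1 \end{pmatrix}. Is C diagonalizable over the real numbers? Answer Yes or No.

No

Characteristic polynomial: p(μ) = μ^3 + 9μ^2 + 24μ + 20 = (μ + 2)^2(μ + 5).
μ = -2 has algebraic multiplicity 2; rank(C + 2I) = 2, so geometric multiplicity = 1.
Geometric multiplicity < algebraic multiplicity, so C is not diagonalizable.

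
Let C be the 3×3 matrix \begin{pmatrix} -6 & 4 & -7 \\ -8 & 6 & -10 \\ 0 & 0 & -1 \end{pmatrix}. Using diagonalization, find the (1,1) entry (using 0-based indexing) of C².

Characteristic polynomial: r^3 + r^2 - 4r - 4 = (r - 2)(r + 1)(r + 2), so the eigenvalues are -2, -1, 2.
r=2: eigenvector (-1, -2, 0).
r=-2: eigenvector (1, 1, 0).
r=-1: eigenvector (-3, -2, 1).
P = [[-1, 1, -3], [-2, 1, -2], [0, 0, 1]], D = diag(2, -2, -1), P⁻¹ = [[1, -1, 1], [2, -1, 4], [0, 0, 1]].
C² = P·diag(4, 4, 1)·P⁻¹ = [[4, 0, 9], [0, 4, 6], [0, 0, 1]].
The requested entry is 4.

4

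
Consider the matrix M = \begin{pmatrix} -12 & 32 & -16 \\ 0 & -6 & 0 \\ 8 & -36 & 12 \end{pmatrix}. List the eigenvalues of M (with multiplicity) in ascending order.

Characteristic polynomial: p(t) = t^3 + 6t^2 - 16t - 96 = (t - 4)(t + 4)(t + 6).
Roots (with multiplicity): -6, -4, 4.

-6, -4, 4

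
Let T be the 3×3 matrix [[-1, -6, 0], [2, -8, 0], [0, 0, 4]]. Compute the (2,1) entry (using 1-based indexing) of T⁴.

-738

Characteristic polynomial: s^3 + 5s^2 - 16s - 80 = (s - 4)(s + 4)(s + 5), so the eigenvalues are -5, -4, 4.
s=-5: eigenvector (-3, -2, 0).
s=-4: eigenvector (2, 1, 0).
s=4: eigenvector (0, 0, 1).
P = [[-3, 2, 0], [-2, 1, 0], [0, 0, 1]], D = diag(-5, -4, 4), P⁻¹ = [[1, -2, 0], [2, -3, 0], [0, 0, 1]].
T⁴ = P·diag(625, 256, 256)·P⁻¹ = [[-851, 2214, 0], [-738, 1732, 0], [0, 0, 256]].
The requested entry is -738.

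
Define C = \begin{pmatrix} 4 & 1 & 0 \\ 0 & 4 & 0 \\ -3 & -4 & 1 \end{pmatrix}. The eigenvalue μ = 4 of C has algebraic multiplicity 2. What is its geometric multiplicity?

C − 4I = [[0, 1, 0], [0, 0, 0], [-3, -4, -3]].
This matrix has rank 2, so its null space has dimension 3 − 2 = 1.

1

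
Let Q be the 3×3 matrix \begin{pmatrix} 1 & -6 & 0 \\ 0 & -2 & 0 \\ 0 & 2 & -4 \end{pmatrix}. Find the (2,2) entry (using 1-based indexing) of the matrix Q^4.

Characteristic polynomial: s^3 + 5s^2 + 2s - 8 = (s - 1)(s + 2)(s + 4), so the eigenvalues are -4, -2, 1.
s=1: eigenvector (1, 0, 0).
s=-2: eigenvector (2, 1, 1).
s=-4: eigenvector (0, 0, 1).
P = [[1, 2, 0], [0, 1, 0], [0, 1, 1]], D = diag(1, -2, -4), P⁻¹ = [[1, -2, 0], [0, 1, 0], [0, -1, 1]].
Q⁴ = P·diag(1, 16, 256)·P⁻¹ = [[1, 30, 0], [0, 16, 0], [0, -240, 256]].
The requested entry is 16.

16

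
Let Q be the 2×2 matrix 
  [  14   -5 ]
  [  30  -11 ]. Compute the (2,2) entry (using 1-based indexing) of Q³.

Characteristic polynomial: μ^2 - 3μ - 4 = (μ - 4)(μ + 1), so the eigenvalues are -1, 4.
μ=4: eigenvector (1, 2).
μ=-1: eigenvector (1, 3).
P = [[1, 1], [2, 3]], D = diag(4, -1), P⁻¹ = [[3, -1], [-2, 1]].
Q³ = P·diag(64, -1)·P⁻¹ = [[194, -65], [390, -131]].
The requested entry is -131.

-131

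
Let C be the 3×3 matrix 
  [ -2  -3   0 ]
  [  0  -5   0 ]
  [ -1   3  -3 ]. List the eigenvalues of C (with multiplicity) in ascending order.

Characteristic polynomial: p(r) = r^3 + 10r^2 + 31r + 30 = (r + 2)(r + 3)(r + 5).
Roots (with multiplicity): -5, -3, -2.

-5, -3, -2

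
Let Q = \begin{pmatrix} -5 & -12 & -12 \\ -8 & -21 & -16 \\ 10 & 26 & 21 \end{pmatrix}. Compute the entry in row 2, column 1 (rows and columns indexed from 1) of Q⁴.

1248

Characteristic polynomial: r^3 + 5r^2 - r - 5 = (r - 1)(r + 1)(r + 5), so the eigenvalues are -5, -1, 1.
r=-1: eigenvector (3, -2, 1).
r=-5: eigenvector (0, 1, -1).
r=1: eigenvector (-2, 0, 1).
P = [[3, 0, -2], [-2, 1, 0], [1, -1, 1]], D = diag(-1, -5, 1), P⁻¹ = [[1, 2, 2], [2, 5, 4], [1, 3, 3]].
Q⁴ = P·diag(1, 625, 1)·P⁻¹ = [[1, 0, 0], [1248, 3121, 2496], [-1248, -3120, -2495]].
The requested entry is 1248.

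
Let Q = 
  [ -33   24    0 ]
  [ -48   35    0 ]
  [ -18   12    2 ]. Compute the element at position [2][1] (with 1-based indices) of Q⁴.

-960

Characteristic polynomial: λ^3 - 4λ^2 + λ + 6 = (λ - 3)(λ - 2)(λ + 1), so the eigenvalues are -1, 2, 3.
λ=-1: eigenvector (-3, -4, -2).
λ=3: eigenvector (-2, -3, 0).
λ=2: eigenvector (0, 0, 1).
P = [[-3, -2, 0], [-4, -3, 0], [-2, 0, 1]], D = diag(-1, 3, 2), P⁻¹ = [[-3, 2, 0], [4, -3, 0], [-6, 4, 1]].
Q⁴ = P·diag(1, 81, 16)·P⁻¹ = [[-639, 480, 0], [-960, 721, 0], [-90, 60, 16]].
The requested entry is -960.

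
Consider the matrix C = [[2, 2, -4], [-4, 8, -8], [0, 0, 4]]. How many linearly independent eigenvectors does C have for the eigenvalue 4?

2

C − 4I = [[-2, 2, -4], [-4, 4, -8], [0, 0, 0]].
This matrix has rank 1, so its null space has dimension 3 − 1 = 2.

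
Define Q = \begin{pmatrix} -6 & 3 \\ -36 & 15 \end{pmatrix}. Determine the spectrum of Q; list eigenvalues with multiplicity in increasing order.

3, 6

Characteristic polynomial: p(μ) = μ^2 - 9μ + 18 = (μ - 6)(μ - 3).
Roots (with multiplicity): 3, 6.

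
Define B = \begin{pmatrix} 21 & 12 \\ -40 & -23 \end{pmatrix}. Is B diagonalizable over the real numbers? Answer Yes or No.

Yes

Characteristic polynomial: p(μ) = μ^2 + 2μ - 3 = (μ - 1)(μ + 3).
All 2 eigenvalues are distinct, so B is diagonalizable.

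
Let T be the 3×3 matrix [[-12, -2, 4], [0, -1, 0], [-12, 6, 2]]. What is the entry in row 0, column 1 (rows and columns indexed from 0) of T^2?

50

Characteristic polynomial: μ^3 + 11μ^2 + 34μ + 24 = (μ + 1)(μ + 4)(μ + 6), so the eigenvalues are -6, -4, -1.
μ=-1: eigenvector (2, 1, 6).
μ=-4: eigenvector (1, 0, 2).
μ=-6: eigenvector (-2, 0, -3).
P = [[2, 1, -2], [1, 0, 0], [6, 2, -3]], D = diag(-1, -4, -6), P⁻¹ = [[0, 1, 0], [-3, -6, 2], [-2, -2, 1]].
T² = P·diag(1, 16, 36)·P⁻¹ = [[96, 50, -40], [0, 1, 0], [120, 30, -44]].
The requested entry is 50.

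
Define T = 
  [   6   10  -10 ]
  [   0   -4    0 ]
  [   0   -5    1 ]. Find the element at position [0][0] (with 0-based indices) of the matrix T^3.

216

Characteristic polynomial: r^3 - 3r^2 - 22r + 24 = (r - 6)(r - 1)(r + 4), so the eigenvalues are -4, 1, 6.
r=1: eigenvector (2, 0, 1).
r=-4: eigenvector (0, 1, 1).
r=6: eigenvector (1, 0, 0).
P = [[2, 0, 1], [0, 1, 0], [1, 1, 0]], D = diag(1, -4, 6), P⁻¹ = [[0, -1, 1], [0, 1, 0], [1, 2, -2]].
T³ = P·diag(1, -64, 216)·P⁻¹ = [[216, 430, -430], [0, -64, 0], [0, -65, 1]].
The requested entry is 216.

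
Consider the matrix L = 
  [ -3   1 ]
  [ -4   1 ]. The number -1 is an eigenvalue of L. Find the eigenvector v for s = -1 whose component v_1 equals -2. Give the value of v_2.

L + 1I = [[-2, 1], [-4, 2]].
Solving (L + 1I)v = 0 gives the eigenspace spanned by (-2, -4).
With v_1 = -2, v = (-2, -4), so v_2 = -4.

-4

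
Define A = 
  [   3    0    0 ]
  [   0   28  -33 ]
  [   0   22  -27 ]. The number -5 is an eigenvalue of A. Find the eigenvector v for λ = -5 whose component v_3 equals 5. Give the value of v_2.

A + 5I = [[8, 0, 0], [0, 33, -33], [0, 22, -22]].
Solving (A + 5I)v = 0 gives the eigenspace spanned by (0, 5, 5).
With v_3 = 5, v = (0, 5, 5), so v_2 = 5.

5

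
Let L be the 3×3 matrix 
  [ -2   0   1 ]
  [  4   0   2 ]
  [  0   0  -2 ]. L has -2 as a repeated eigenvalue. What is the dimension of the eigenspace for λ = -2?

L + 2I = [[0, 0, 1], [4, 2, 2], [0, 0, 0]].
This matrix has rank 2, so its null space has dimension 3 − 2 = 1.

1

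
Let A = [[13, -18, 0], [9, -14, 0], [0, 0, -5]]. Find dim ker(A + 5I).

A + 5I = [[18, -18, 0], [9, -9, 0], [0, 0, 0]].
This matrix has rank 1, so its null space has dimension 3 − 1 = 2.

2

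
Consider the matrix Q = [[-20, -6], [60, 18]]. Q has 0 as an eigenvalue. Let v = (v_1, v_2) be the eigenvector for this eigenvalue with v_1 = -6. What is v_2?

20

Q = [[-20, -6], [60, 18]].
Solving (Q)v = 0 gives the eigenspace spanned by (-6, 20).
With v_1 = -6, v = (-6, 20), so v_2 = 20.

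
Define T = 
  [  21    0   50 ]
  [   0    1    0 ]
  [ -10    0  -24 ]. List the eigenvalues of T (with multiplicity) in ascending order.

-4, 1, 1

Characteristic polynomial: p(r) = r^3 + 2r^2 - 7r + 4 = (r - 1)^2(r + 4).
Roots (with multiplicity): -4, 1, 1.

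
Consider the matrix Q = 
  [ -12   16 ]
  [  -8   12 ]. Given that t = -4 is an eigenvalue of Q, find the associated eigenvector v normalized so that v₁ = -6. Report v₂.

-3

Q + 4I = [[-8, 16], [-8, 16]].
Solving (Q + 4I)v = 0 gives the eigenspace spanned by (-6, -3).
With v₁ = -6, v = (-6, -3), so v₂ = -3.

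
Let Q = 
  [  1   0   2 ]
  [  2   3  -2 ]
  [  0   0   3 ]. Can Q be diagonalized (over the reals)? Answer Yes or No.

Characteristic polynomial: p(μ) = μ^3 - 7μ^2 + 15μ - 9 = (μ - 3)^2(μ - 1).
μ = 3 has algebraic multiplicity 2; rank(Q − 3I) = 1, so geometric multiplicity = 2.
Every eigenvalue has geometric = algebraic multiplicity, so Q is diagonalizable.

Yes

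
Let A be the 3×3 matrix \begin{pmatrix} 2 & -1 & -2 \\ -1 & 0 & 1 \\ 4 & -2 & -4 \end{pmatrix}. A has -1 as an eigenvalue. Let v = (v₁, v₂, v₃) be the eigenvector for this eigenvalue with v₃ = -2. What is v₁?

-1

A + 1I = [[3, -1, -2], [-1, 1, 1], [4, -2, -3]].
Solving (A + 1I)v = 0 gives the eigenspace spanned by (-1, 1, -2).
With v₃ = -2, v = (-1, 1, -2), so v₁ = -1.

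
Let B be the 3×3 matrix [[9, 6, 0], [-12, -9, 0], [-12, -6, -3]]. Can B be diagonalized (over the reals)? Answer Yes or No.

Characteristic polynomial: p(λ) = λ^3 + 3λ^2 - 9λ - 27 = (λ - 3)(λ + 3)^2.
λ = -3 has algebraic multiplicity 2; rank(B + 3I) = 1, so geometric multiplicity = 2.
Every eigenvalue has geometric = algebraic multiplicity, so B is diagonalizable.

Yes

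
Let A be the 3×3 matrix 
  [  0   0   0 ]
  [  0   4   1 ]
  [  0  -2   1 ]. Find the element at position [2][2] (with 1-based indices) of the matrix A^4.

146

Characteristic polynomial: λ^3 - 5λ^2 + 6λ = λ(λ - 3)(λ - 2), so the eigenvalues are 0, 2, 3.
λ=0: eigenvector (1, 0, 0).
λ=3: eigenvector (0, 1, -1).
λ=2: eigenvector (0, 1, -2).
P = [[1, 0, 0], [0, 1, 1], [0, -1, -2]], D = diag(0, 3, 2), P⁻¹ = [[1, 0, 0], [0, 2, 1], [0, -1, -1]].
A⁴ = P·diag(0, 81, 16)·P⁻¹ = [[0, 0, 0], [0, 146, 65], [0, -130, -49]].
The requested entry is 146.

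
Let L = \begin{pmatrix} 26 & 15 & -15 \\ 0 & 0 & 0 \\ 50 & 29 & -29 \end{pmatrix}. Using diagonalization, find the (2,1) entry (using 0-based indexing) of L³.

389

Characteristic polynomial: r^3 + 3r^2 - 4r = r(r - 1)(r + 4), so the eigenvalues are -4, 0, 1.
r=-4: eigenvector (-1, 0, -2).
r=0: eigenvector (0, 1, 1).
r=1: eigenvector (3, 0, 5).
P = [[-1, 0, 3], [0, 1, 0], [-2, 1, 5]], D = diag(-4, 0, 1), P⁻¹ = [[5, 3, -3], [0, 1, 0], [2, 1, -1]].
L³ = P·diag(-64, 0, 1)·P⁻¹ = [[326, 195, -195], [0, 0, 0], [650, 389, -389]].
The requested entry is 389.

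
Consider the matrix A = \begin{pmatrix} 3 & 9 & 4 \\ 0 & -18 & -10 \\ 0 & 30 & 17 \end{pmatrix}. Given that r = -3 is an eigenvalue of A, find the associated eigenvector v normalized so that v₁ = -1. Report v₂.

A + 3I = [[6, 9, 4], [0, -15, -10], [0, 30, 20]].
Solving (A + 3I)v = 0 gives the eigenspace spanned by (-1, 2, -3).
With v₁ = -1, v = (-1, 2, -3), so v₂ = 2.

2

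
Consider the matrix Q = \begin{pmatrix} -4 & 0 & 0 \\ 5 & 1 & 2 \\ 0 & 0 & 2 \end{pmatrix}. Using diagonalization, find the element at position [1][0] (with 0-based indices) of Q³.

65

Characteristic polynomial: λ^3 + λ^2 - 10λ + 8 = (λ - 2)(λ - 1)(λ + 4), so the eigenvalues are -4, 1, 2.
λ=-4: eigenvector (1, -1, 0).
λ=1: eigenvector (0, 1, 0).
λ=2: eigenvector (0, 2, 1).
P = [[1, 0, 0], [-1, 1, 2], [0, 0, 1]], D = diag(-4, 1, 2), P⁻¹ = [[1, 0, 0], [1, 1, -2], [0, 0, 1]].
Q³ = P·diag(-64, 1, 8)·P⁻¹ = [[-64, 0, 0], [65, 1, 14], [0, 0, 8]].
The requested entry is 65.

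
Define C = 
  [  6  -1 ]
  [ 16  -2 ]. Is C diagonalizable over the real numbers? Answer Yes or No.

No

Characteristic polynomial: p(λ) = λ^2 - 4λ + 4 = (λ - 2)^2.
λ = 2 has algebraic multiplicity 2; rank(C − 2I) = 1, so geometric multiplicity = 1.
Geometric multiplicity < algebraic multiplicity, so C is not diagonalizable.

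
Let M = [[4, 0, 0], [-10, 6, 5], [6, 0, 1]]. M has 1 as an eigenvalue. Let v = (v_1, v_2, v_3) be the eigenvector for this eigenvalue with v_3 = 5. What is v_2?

-5

M − 1I = [[3, 0, 0], [-10, 5, 5], [6, 0, 0]].
Solving (M − 1I)v = 0 gives the eigenspace spanned by (0, -5, 5).
With v_3 = 5, v = (0, -5, 5), so v_2 = -5.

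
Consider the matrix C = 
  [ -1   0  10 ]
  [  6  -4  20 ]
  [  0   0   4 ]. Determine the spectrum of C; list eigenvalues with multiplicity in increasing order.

Characteristic polynomial: p(s) = s^3 + s^2 - 16s - 16 = (s - 4)(s + 1)(s + 4).
Roots (with multiplicity): -4, -1, 4.

-4, -1, 4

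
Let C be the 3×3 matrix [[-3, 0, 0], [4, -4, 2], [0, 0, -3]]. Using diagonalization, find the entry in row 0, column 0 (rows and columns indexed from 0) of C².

Characteristic polynomial: r^3 + 10r^2 + 33r + 36 = (r + 3)^2(r + 4), so the eigenvalues are -4, -3, -3.
r=-4: eigenvector (0, 1, 0).
r=-3: eigenvector (0, 2, 1).
r=-3: eigenvector (-1, -2, 1).
P = [[0, 0, -1], [1, 2, -2], [0, 1, 1]], D = diag(-4, -3, -3), P⁻¹ = [[-4, 1, -2], [1, 0, 1], [-1, 0, 0]].
C² = P·diag(16, 9, 9)·P⁻¹ = [[9, 0, 0], [-28, 16, -14], [0, 0, 9]].
The requested entry is 9.

9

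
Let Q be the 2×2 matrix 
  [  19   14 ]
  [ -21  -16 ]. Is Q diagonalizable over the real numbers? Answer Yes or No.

Characteristic polynomial: p(s) = s^2 - 3s - 10 = (s - 5)(s + 2).
All 2 eigenvalues are distinct, so Q is diagonalizable.

Yes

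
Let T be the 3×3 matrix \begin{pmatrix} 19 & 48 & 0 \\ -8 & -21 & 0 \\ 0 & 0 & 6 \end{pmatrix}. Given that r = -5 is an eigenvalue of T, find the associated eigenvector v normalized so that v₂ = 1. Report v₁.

-2

T + 5I = [[24, 48, 0], [-8, -16, 0], [0, 0, 11]].
Solving (T + 5I)v = 0 gives the eigenspace spanned by (-2, 1, 0).
With v₂ = 1, v = (-2, 1, 0), so v₁ = -2.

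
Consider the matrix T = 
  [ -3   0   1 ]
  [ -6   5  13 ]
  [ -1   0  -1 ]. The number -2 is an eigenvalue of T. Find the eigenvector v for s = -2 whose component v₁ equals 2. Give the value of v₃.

T + 2I = [[-1, 0, 1], [-6, 7, 13], [-1, 0, 1]].
Solving (T + 2I)v = 0 gives the eigenspace spanned by (2, -2, 2).
With v₁ = 2, v = (2, -2, 2), so v₃ = 2.

2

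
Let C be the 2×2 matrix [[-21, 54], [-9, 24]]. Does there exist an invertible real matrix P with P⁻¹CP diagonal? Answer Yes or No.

Yes

Characteristic polynomial: p(r) = r^2 - 3r - 18 = (r - 6)(r + 3).
All 2 eigenvalues are distinct, so C is diagonalizable.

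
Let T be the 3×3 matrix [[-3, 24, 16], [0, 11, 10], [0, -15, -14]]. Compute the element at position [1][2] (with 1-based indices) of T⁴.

Characteristic polynomial: λ^3 + 6λ^2 + 5λ - 12 = (λ - 1)(λ + 3)(λ + 4), so the eigenvalues are -4, -3, 1.
λ=-3: eigenvector (1, 0, 0).
λ=1: eigenvector (2, 1, -1).
λ=-4: eigenvector (0, -2, 3).
P = [[1, 2, 0], [0, 1, -2], [0, -1, 3]], D = diag(-3, 1, -4), P⁻¹ = [[1, -6, -4], [0, 3, 2], [0, 1, 1]].
T⁴ = P·diag(81, 1, 256)·P⁻¹ = [[81, -480, -320], [0, -509, -510], [0, 765, 766]].
The requested entry is -480.

-480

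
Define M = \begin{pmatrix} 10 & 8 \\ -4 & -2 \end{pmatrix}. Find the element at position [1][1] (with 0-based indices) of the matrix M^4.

-1264

Characteristic polynomial: t^2 - 8t + 12 = (t - 6)(t - 2), so the eigenvalues are 2, 6.
t=6: eigenvector (-2, 1).
t=2: eigenvector (-1, 1).
P = [[-2, -1], [1, 1]], D = diag(6, 2), P⁻¹ = [[-1, -1], [1, 2]].
M⁴ = P·diag(1296, 16)·P⁻¹ = [[2576, 2560], [-1280, -1264]].
The requested entry is -1264.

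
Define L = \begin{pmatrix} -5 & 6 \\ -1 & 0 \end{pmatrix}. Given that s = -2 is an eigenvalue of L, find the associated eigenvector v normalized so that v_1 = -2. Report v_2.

L + 2I = [[-3, 6], [-1, 2]].
Solving (L + 2I)v = 0 gives the eigenspace spanned by (-2, -1).
With v_1 = -2, v = (-2, -1), so v_2 = -1.

-1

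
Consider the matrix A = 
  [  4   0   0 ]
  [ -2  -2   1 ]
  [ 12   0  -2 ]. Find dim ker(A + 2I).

1

A + 2I = [[6, 0, 0], [-2, 0, 1], [12, 0, 0]].
This matrix has rank 2, so its null space has dimension 3 − 2 = 1.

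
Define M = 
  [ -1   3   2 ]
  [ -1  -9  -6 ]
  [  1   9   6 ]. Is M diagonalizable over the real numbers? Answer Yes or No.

Characteristic polynomial: p(λ) = λ^3 + 4λ^2 + 4λ = λ(λ + 2)^2.
λ = -2 has algebraic multiplicity 2; rank(M + 2I) = 2, so geometric multiplicity = 1.
Geometric multiplicity < algebraic multiplicity, so M is not diagonalizable.

No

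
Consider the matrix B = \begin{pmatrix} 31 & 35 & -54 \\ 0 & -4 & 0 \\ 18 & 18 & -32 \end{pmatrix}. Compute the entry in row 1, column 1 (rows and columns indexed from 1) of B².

-11

Characteristic polynomial: r^3 + 5r^2 - 16r - 80 = (r - 4)(r + 4)(r + 5), so the eigenvalues are -5, -4, 4.
r=-5: eigenvector (-3, 0, -2).
r=-4: eigenvector (-1, 1, 0).
r=4: eigenvector (2, 0, 1).
P = [[-3, -1, 2], [0, 1, 0], [-2, 0, 1]], D = diag(-5, -4, 4), P⁻¹ = [[1, 1, -2], [0, 1, 0], [2, 2, -3]].
B² = P·diag(25, 16, 16)·P⁻¹ = [[-11, -27, 54], [0, 16, 0], [-18, -18, 52]].
The requested entry is -11.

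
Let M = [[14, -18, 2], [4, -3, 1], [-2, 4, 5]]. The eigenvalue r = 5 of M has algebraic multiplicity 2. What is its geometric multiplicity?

M − 5I = [[9, -18, 2], [4, -8, 1], [-2, 4, 0]].
This matrix has rank 2, so its null space has dimension 3 − 2 = 1.

1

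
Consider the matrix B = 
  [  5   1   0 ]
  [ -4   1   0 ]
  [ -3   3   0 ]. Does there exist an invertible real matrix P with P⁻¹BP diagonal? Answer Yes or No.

Characteristic polynomial: p(r) = r^3 - 6r^2 + 9r = r(r - 3)^2.
r = 3 has algebraic multiplicity 2; rank(B − 3I) = 2, so geometric multiplicity = 1.
Geometric multiplicity < algebraic multiplicity, so B is not diagonalizable.

No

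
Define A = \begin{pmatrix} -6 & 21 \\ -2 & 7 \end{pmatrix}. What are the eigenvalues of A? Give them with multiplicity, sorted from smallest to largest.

Characteristic polynomial: p(r) = r^2 - r = r(r - 1).
Roots (with multiplicity): 0, 1.

0, 1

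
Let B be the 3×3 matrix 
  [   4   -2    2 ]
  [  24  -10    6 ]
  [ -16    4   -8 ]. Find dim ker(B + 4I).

2

B + 4I = [[8, -2, 2], [24, -6, 6], [-16, 4, -4]].
This matrix has rank 1, so its null space has dimension 3 − 1 = 2.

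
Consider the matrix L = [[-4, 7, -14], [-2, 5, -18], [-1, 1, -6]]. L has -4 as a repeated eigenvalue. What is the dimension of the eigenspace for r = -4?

L + 4I = [[0, 7, -14], [-2, 9, -18], [-1, 1, -2]].
This matrix has rank 2, so its null space has dimension 3 − 2 = 1.

1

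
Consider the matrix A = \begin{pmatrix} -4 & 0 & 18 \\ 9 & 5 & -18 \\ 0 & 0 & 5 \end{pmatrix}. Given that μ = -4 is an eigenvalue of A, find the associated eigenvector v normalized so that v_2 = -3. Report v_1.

3

A + 4I = [[0, 0, 18], [9, 9, -18], [0, 0, 9]].
Solving (A + 4I)v = 0 gives the eigenspace spanned by (3, -3, 0).
With v_2 = -3, v = (3, -3, 0), so v_1 = 3.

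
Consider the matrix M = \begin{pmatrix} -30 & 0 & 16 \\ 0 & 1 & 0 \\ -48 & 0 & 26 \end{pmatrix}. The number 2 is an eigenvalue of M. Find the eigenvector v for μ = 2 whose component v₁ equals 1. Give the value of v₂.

M − 2I = [[-32, 0, 16], [0, -1, 0], [-48, 0, 24]].
Solving (M − 2I)v = 0 gives the eigenspace spanned by (1, 0, 2).
With v₁ = 1, v = (1, 0, 2), so v₂ = 0.

0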